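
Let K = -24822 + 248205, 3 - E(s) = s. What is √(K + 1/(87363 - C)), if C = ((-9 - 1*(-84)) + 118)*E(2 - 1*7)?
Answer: √1645193626780282/85819 ≈ 472.63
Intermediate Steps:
E(s) = 3 - s
C = 1544 (C = ((-9 - 1*(-84)) + 118)*(3 - (2 - 1*7)) = ((-9 + 84) + 118)*(3 - (2 - 7)) = (75 + 118)*(3 - 1*(-5)) = 193*(3 + 5) = 193*8 = 1544)
K = 223383
√(K + 1/(87363 - C)) = √(223383 + 1/(87363 - 1*1544)) = √(223383 + 1/(87363 - 1544)) = √(223383 + 1/85819) = √(19170505678/85819) = √1645193626780282/85819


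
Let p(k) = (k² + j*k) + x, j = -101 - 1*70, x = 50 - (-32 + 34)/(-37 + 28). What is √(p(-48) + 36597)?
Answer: √424433/3 ≈ 217.16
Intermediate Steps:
x = 452/9 (x = 50 - 2/(-9) = 50 - 2*(-1)/9 = 50 - 1*(-2/9) = 50 + 2/9 = 452/9 ≈ 50.222)
j = -171 (j = -101 - 70 = -171)
p(k) = 452/9 + k² - 171*k (p(k) = (k² - 171*k) + 452/9 = 452/9 + k² - 171*k)
√(p(-48) + 36597) = √((452/9 + (-48)² - 171*(-48)) + 36597) = √((452/9 + 2304 + 8208) + 36597) = √(95060/9 + 36597) = √(424433/9) = √424433/3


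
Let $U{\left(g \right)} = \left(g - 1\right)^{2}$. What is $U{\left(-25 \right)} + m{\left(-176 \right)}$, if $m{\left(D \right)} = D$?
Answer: $500$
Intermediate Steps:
$U{\left(g \right)} = \left(-1 + g\right)^{2}$
$U{\left(-25 \right)} + m{\left(-176 \right)} = \left(-1 - 25\right)^{2} - 176 = \left(-26\right)^{2} - 176 = 676 - 176 = 500$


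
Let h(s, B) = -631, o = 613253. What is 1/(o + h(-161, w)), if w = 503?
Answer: 1/612622 ≈ 1.6323e-6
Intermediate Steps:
1/(o + h(-161, w)) = 1/(613253 - 631) = 1/612622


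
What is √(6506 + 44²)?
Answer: 3*√938 ≈ 91.880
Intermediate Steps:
√(6506 + 44²) = √(6506 + 1936) = √8442 = 3*√938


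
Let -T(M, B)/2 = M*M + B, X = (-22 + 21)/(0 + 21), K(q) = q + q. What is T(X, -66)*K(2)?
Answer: 232840/441 ≈ 527.98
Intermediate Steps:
K(q) = 2*q
X = -1/21 ≈ -0.047619
T(M, B) = -2*B - 2*M**2 (T(M, B) = -2*(M*M + B) = -2*(M**2 + B) = -2*(B + M**2) = -2*B - 2*M**2)
T(X, -66)*K(2) = (-2*(-66) - 2*(-1/21)**2)*(2*2) = (132 - 2*1/441)*4 = (132 - 2/441)*4 = (58210/441)*4 = 232840/441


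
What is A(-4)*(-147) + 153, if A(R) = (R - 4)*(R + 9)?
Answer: 6033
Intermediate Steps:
A(R) = (-4 + R)*(9 + R)
A(-4)*(-147) + 153 = (-36 + (-4)² + 5*(-4))*(-147) + 153 = (-36 + 16 - 20)*(-147) + 153 = -40*(-147) + 153 = 5880 + 153 = 6033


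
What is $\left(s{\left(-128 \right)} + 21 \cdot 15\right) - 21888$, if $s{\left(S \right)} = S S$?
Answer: $-5189$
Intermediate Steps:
$s{\left(S \right)} = S^{2}$
$\left(s{\left(-128 \right)} + 21 \cdot 15\right) - 21888 = \left(\left(-128\right)^{2} + 21 \cdot 15\right) - 21888 = \left(16384 + 315\right) - 21888 = 16699 - 21888 = -5189$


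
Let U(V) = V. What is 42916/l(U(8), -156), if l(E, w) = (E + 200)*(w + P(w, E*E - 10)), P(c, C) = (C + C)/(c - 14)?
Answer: -911965/692328 ≈ -1.3172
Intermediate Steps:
P(c, C) = 2*C/(-14 + c) (P(c, C) = (2*C)/(-14 + c) = 2*C/(-14 + c))
l(E, w) = (200 + E)*(w + 2*(-10 + E²)/(-14 + w)) (l(E, w) = (E + 200)*(w + 2*(E*E - 10)/(-14 + w)) = (200 + E)*(w + 2*(E² - 10)/(-14 + w)) = (200 + E)*(w + 2*(-10 + E²)/(-14 + w)))
42916/l(U(8), -156) = 42916/(((-4000 + 400*8² + 2*8*(-10 + 8²) - 156*(-14 - 156)*(200 + 8))/(-14 - 156))) = 42916/(((-4000 + 400*64 + 2*8*(-10 + 64) - 156*(-170)*208)/(-170))) = 42916/((-(-4000 + 25600 + 2*8*54 + 5516160)/170)) = 42916/((-(-4000 + 25600 + 864 + 5516160)/170)) = 42916/((-1/170*5538624)) = 42916/(-2769312/85) = 42916*(-85/2769312) = -911965/692328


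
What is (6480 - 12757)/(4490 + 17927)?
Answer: -6277/22417 ≈ -0.28001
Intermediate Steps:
(6480 - 12757)/(4490 + 17927) = -6277/22417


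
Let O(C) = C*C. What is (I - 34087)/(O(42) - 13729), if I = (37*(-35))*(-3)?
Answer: 30202/11965 ≈ 2.5242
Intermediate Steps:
I = 3885 (I = -1295*(-3) = 3885)
O(C) = C²
(I - 34087)/(O(42) - 13729) = (3885 - 34087)/(42² - 13729) = -30202/(1764 - 13729) = -30202/(-11965) = -30202*(-1/11965) = 30202/11965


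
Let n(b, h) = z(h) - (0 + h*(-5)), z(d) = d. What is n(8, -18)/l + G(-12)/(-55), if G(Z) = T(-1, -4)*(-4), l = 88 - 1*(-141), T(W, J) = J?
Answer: -9604/12595 ≈ -0.76252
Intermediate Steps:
l = 229 (l = 88 + 141 = 229)
n(b, h) = 6*h (n(b, h) = h - (0 + h*(-5)) = h - (0 - 5*h) = h - (-5)*h = h + 5*h = 6*h)
G(Z) = 16 (G(Z) = -4*(-4) = 16)
n(8, -18)/l + G(-12)/(-55) = (6*(-18))/229 + 16/(-55) = -108*1/229 + 16*(-1/55) = -108/229 - 16/55 = -9604/12595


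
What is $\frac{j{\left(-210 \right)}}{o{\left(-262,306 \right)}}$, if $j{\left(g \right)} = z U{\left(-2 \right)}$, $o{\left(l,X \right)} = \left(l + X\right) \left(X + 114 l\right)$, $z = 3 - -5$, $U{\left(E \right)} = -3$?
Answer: $\frac{1}{54197} \approx 1.8451 \cdot 10^{-5}$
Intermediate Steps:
$z = 8$ ($z = 3 + 5 = 8$)
$o{\left(l,X \right)} = \left(X + l\right) \left(X + 114 l\right)$
$j{\left(g \right)} = -24$ ($j{\left(g \right)} = 8 \left(-3\right) = -24$)
$\frac{j{\left(-210 \right)}}{o{\left(-262,306 \right)}} = - \frac{24}{306^{2} + 114 \left(-262\right)^{2} + 115 \cdot 306 \left(-262\right)} = - \frac{24}{93636 + 114 \cdot 68644 - 9219780} = - \frac{24}{93636 + 7825416 - 9219780} = - \frac{24}{-1300728} = \left(-24\right) \left(- \frac{1}{1300728}\right) = \frac{1}{54197}$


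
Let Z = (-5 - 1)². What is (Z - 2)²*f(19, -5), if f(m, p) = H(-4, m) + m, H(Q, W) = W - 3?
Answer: 40460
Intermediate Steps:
H(Q, W) = -3 + W
Z = 36 (Z = (-6)² = 36)
f(m, p) = -3 + 2*m (f(m, p) = (-3 + m) + m = -3 + 2*m)
(Z - 2)²*f(19, -5) = (36 - 2)²*(-3 + 2*19) = 34²*(-3 + 38) = 1156*35 = 40460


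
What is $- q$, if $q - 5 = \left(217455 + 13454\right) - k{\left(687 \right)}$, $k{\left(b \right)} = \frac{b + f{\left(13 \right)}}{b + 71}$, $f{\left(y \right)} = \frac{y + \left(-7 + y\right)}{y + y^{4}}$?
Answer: $- \frac{5001367939731}{21659092} \approx -2.3091 \cdot 10^{5}$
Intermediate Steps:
$f{\left(y \right)} = \frac{-7 + 2 y}{y + y^{4}}$
$k{\left(b \right)} = \frac{\frac{19}{28574} + b}{71 + b}$ ($k{\left(b \right)} = \frac{b + \frac{-7 + 2 \cdot 13}{13 + 13^{4}}}{b + 71} = \frac{b + \frac{-7 + 26}{13 + 28561}}{71 + b} = \frac{b + \frac{1}{28574} \cdot 19}{71 + b} = \frac{b + \frac{19}{28574}}{71 + b} = \frac{\frac{19}{28574} + b}{71 + b}$)
$q = \frac{5001367939731}{21659092}$ ($q = 5 + \left(\left(217455 + 13454\right) - \frac{\frac{19}{28574} + 687}{71 + 687}\right) = 5 + \left(230909 - \frac{1}{758} \cdot \frac{19630357}{28574}\right) = 5 + \left(230909 - \frac{19630357}{21659092}\right) = 5 + \frac{5001259644271}{21659092} = \frac{5001367939731}{21659092} \approx 2.3091 \cdot 10^{5}$)
$- q = \left(-1\right) \frac{5001367939731}{21659092} = - \frac{5001367939731}{21659092}$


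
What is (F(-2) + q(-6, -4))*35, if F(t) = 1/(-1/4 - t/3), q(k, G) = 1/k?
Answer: 469/6 ≈ 78.167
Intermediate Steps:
F(t) = 1/(-1/4 - t/3) (F(t) = 1/(-1*1/4 - t*(1/3)) = 1/(-1/4 - t/3))
(F(-2) + q(-6, -4))*35 = (-12/(3 + 4*(-2)) + 1/(-6))*35 = (-12/(3 - 8) - 1/6)*35 = (-12/(-5) - 1/6)*35 = (-12*(-1/5) - 1/6)*35 = (12/5 - 1/6)*35 = (67/30)*35 = 469/6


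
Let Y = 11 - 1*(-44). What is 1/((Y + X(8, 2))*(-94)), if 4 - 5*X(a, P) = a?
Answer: -5/25474 ≈ -0.00019628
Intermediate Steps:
X(a, P) = 4/5 - a/5
Y = 55 (Y = 11 + 44 = 55)
1/((Y + X(8, 2))*(-94)) = 1/((55 + (4/5 - 1/5*8))*(-94)) = 1/((55 + (4/5 - 8/5))*(-94)) = 1/((55 - 4/5)*(-94)) = 1/((271/5)*(-94)) = 1/(-25474/5) = -5/25474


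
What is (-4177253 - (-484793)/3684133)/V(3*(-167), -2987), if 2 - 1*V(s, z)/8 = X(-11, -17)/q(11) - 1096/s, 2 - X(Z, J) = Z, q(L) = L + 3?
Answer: 13492792470622248/28843077257 ≈ 4.6780e+5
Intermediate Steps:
q(L) = 3 + L
X(Z, J) = 2 - Z
V(s, z) = 60/7 + 8768/s (V(s, z) = 16 - 8*((2 - 1*(-11))/(3 + 11) - 1096/s) = 16 - 8*((2 + 11)/14 - 1096/s) = 16 - 8*(13*(1/14) - 1096/s) = 16 - 8*(13/14 - 1096/s) = 16 + (-52/7 + 8768/s) = 60/7 + 8768/s)
(-4177253 - (-484793)/3684133)/V(3*(-167), -2987) = (-4177253 - (-484793)/3684133)/(60/7 + 8768/((3*(-167)))) = (-4177253 - (-484793)/3684133)/(60/7 + 8768/(-501)) = (-4177253 - 1*(-484793/3684133))/(60/7 + 8768*(-1/501)) = (-4177253 + 484793/3684133)/(60/7 - 8768/501) = -15389555141856/(3684133*(-31316/3507)) = -15389555141856/3684133*(-3507/31316) = 13492792470622248/28843077257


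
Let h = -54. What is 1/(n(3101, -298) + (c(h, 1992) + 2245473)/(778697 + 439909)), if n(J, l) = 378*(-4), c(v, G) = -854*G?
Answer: -406202/613995989 ≈ -0.00066157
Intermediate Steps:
n(J, l) = -1512
1/(n(3101, -298) + (c(h, 1992) + 2245473)/(778697 + 439909)) = 1/(-1512 + (-854*1992 + 2245473)/(778697 + 439909)) = 1/(-1512 + (-1701168 + 2245473)/1218606) = 1/(-1512 + 544305*(1/1218606)) = 1/(-1512 + 181435/406202) = 1/(-613995989/406202) = -406202/613995989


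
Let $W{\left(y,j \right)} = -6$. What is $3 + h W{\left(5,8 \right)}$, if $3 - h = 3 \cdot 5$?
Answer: $75$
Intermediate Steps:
$h = -12$ ($h = 3 - 3 \cdot 5 = 3 - 15 = -12$)
$3 + h W{\left(5,8 \right)} = 3 - -72 = 3 + 72 = 75$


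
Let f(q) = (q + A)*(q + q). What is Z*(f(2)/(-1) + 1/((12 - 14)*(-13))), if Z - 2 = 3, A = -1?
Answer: -515/26 ≈ -19.808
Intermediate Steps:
Z = 5 (Z = 2 + 3 = 5)
f(q) = 2*q*(-1 + q) (f(q) = (q - 1)*(q + q) = (-1 + q)*(2*q) = 2*q*(-1 + q))
Z*(f(2)/(-1) + 1/((12 - 14)*(-13))) = 5*((2*2*(-1 + 2))/(-1) + 1/((12 - 14)*(-13))) = 5*((2*2*1)*(-1) - 1/13/(-2)) = 5*(4*(-1) - 1/2*(-1/13)) = 5*(-4 + 1/26) = 5*(-103/26) = -515/26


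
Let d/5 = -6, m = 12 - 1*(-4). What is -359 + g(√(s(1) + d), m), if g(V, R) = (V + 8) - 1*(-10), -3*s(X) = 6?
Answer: -341 + 4*I*√2 ≈ -341.0 + 5.6569*I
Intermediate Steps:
m = 16 (m = 12 + 4 = 16)
s(X) = -2 (s(X) = -⅓*6 = -2)
d = -30 (d = 5*(-6) = -30)
g(V, R) = 18 + V (g(V, R) = (8 + V) + 10 = 18 + V)
-359 + g(√(s(1) + d), m) = -359 + (18 + √(-2 - 30)) = -359 + (18 + √(-32)) = -359 + (18 + 4*I*√2) = -341 + 4*I*√2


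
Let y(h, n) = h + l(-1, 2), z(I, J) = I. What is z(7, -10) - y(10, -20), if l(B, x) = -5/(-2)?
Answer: -11/2 ≈ -5.5000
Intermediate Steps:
l(B, x) = 5/2 (l(B, x) = -5*(-1/2) = 5/2)
y(h, n) = 5/2 + h (y(h, n) = h + 5/2 = 5/2 + h)
z(7, -10) - y(10, -20) = 7 - (5/2 + 10) = 7 - 1*25/2 = 7 - 25/2 = -11/2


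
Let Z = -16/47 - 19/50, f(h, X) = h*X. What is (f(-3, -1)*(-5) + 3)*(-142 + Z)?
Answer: 2012358/1175 ≈ 1712.6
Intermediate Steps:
f(h, X) = X*h
Z = -1693/2350 (Z = -16*1/47 - 19*1/50 = -16/47 - 19/50 = -1693/2350 ≈ -0.72043)
(f(-3, -1)*(-5) + 3)*(-142 + Z) = (-1*(-3)*(-5) + 3)*(-142 - 1693/2350) = (3*(-5) + 3)*(-335393/2350) = (-15 + 3)*(-335393/2350) = -12*(-335393/2350) = 2012358/1175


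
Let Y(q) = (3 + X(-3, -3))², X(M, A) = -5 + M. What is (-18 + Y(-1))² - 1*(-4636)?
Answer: 4685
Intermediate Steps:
Y(q) = 25 (Y(q) = (3 + (-5 - 3))² = (3 - 8)² = (-5)² = 25)
(-18 + Y(-1))² - 1*(-4636) = (-18 + 25)² - 1*(-4636) = 7² + 4636 = 49 + 4636 = 4685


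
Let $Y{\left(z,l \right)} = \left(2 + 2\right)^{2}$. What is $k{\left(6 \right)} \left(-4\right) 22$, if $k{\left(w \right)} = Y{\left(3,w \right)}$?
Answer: $-1408$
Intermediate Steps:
$Y{\left(z,l \right)} = 16$ ($Y{\left(z,l \right)} = 4^{2} = 16$)
$k{\left(w \right)} = 16$
$k{\left(6 \right)} \left(-4\right) 22 = 16 \left(-4\right) 22 = \left(-64\right) 22 = -1408$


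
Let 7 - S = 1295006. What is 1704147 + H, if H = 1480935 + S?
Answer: 1890083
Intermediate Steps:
S = -1294999 (S = 7 - 1*1295006 = 7 - 1295006 = -1294999)
H = 185936 (H = 1480935 - 1294999 = 185936)
1704147 + H = 1704147 + 185936 = 1890083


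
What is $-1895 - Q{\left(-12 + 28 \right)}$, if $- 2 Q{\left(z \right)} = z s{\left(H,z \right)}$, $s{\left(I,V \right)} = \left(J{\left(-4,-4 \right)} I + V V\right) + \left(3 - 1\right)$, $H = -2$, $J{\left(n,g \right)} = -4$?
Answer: $233$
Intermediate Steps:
$s{\left(I,V \right)} = 2 + V^{2} - 4 I$ ($s{\left(I,V \right)} = \left(- 4 I + V V\right) + \left(3 - 1\right) = \left(- 4 I + V^{2}\right) + \left(3 - 1\right) = \left(V^{2} - 4 I\right) + 2 = 2 + V^{2} - 4 I$)
$Q{\left(z \right)} = - \frac{z \left(10 + z^{2}\right)}{2}$ ($Q{\left(z \right)} = - \frac{z \left(2 + z^{2} - -8\right)}{2} = - \frac{z \left(2 + z^{2} + 8\right)}{2} = - \frac{z \left(10 + z^{2}\right)}{2}$)
$-1895 - Q{\left(-12 + 28 \right)} = -1895 - - \frac{\left(-12 + 28\right) \left(10 + \left(-12 + 28\right)^{2}\right)}{2} = -1895 - \left(- \frac{1}{2}\right) 16 \left(10 + 16^{2}\right) = -1895 - \left(- \frac{1}{2}\right) 16 \left(10 + 256\right) = -1895 - \left(- \frac{1}{2}\right) 16 \cdot 266 = -1895 - -2128 = -1895 + 2128 = 233$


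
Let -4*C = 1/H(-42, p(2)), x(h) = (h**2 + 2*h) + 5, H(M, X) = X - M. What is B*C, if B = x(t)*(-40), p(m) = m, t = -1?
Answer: 10/11 ≈ 0.90909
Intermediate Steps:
x(h) = 5 + h**2 + 2*h
B = -160 (B = (5 + (-1)**2 + 2*(-1))*(-40) = (5 + 1 - 2)*(-40) = 4*(-40) = -160)
C = -1/176 (C = -1/(4*(2 - 1*(-42))) = -1/(4*(2 + 42)) = -1/4/44 = -1/4*1/44 = -1/176 ≈ -0.0056818)
B*C = -160*(-1/176) = 10/11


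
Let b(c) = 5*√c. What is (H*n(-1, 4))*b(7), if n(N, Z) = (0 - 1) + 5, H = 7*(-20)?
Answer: -2800*√7 ≈ -7408.1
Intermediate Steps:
H = -140
n(N, Z) = 4 (n(N, Z) = -1 + 5 = 4)
(H*n(-1, 4))*b(7) = (-140*4)*(5*√7) = -2800*√7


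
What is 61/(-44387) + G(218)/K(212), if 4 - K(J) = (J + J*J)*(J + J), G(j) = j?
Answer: -588795453/424919858090 ≈ -0.0013857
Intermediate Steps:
K(J) = 4 - 2*J*(J + J²) (K(J) = 4 - (J + J*J)*(J + J) = 4 - (J + J²)*2*J = 4 - 2*J*(J + J²))
61/(-44387) + G(218)/K(212) = 61/(-44387) + 218/(4 - 2*212² - 2*212³) = 61*(-1/44387) + 218/(4 - 2*44944 - 2*9528128) = -61/44387 + 218/(4 - 89888 - 19056256) = -61/44387 + 218/(-19146140) = -61/44387 + 218*(-1/19146140) = -61/44387 - 109/9573070 = -588795453/424919858090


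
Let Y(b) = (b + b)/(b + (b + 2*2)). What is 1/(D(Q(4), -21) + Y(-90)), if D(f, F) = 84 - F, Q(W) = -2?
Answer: 44/4665 ≈ 0.0094319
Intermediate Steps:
Y(b) = 2*b/(4 + 2*b) (Y(b) = (2*b)/(b + (b + 4)) = (2*b)/(b + (4 + b)) = (2*b)/(4 + 2*b) = 2*b/(4 + 2*b))
1/(D(Q(4), -21) + Y(-90)) = 1/((84 - 1*(-21)) - 90/(2 - 90)) = 1/((84 + 21) - 90/(-88)) = 1/(105 - 90*(-1/88)) = 1/(105 + 45/44) = 1/(4665/44) = 44/4665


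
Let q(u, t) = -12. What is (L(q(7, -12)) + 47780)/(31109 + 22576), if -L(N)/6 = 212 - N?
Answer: 46436/53685 ≈ 0.86497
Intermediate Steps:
L(N) = -1272 + 6*N (L(N) = -6*(212 - N) = -1272 + 6*N)
(L(q(7, -12)) + 47780)/(31109 + 22576) = ((-1272 + 6*(-12)) + 47780)/(31109 + 22576) = ((-1272 - 72) + 47780)/53685 = (-1344 + 47780)*(1/53685) = 46436*(1/53685) = 46436/53685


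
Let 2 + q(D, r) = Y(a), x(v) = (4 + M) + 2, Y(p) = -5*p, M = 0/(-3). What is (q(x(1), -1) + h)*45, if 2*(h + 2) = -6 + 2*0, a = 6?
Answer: -1665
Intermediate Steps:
M = 0 (M = 0*(-1/3) = 0)
h = -5 (h = -2 + (-6 + 2*0)/2 = -2 + (-6 + 0)/2 = -2 + (1/2)*(-6) = -2 - 3 = -5)
x(v) = 6 (x(v) = (4 + 0) + 2 = 4 + 2 = 6)
q(D, r) = -32 (q(D, r) = -2 - 5*6 = -2 - 30 = -32)
(q(x(1), -1) + h)*45 = (-32 - 5)*45 = -37*45 = -1665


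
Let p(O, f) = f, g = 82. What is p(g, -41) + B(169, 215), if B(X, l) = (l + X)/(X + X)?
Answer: -6737/169 ≈ -39.864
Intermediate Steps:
B(X, l) = (X + l)/(2*X) (B(X, l) = (X + l)/((2*X)) = (X + l)*(1/(2*X)) = (X + l)/(2*X))
p(g, -41) + B(169, 215) = -41 + (1/2)*(169 + 215)/169 = -41 + (1/2)*(1/169)*384 = -41 + 192/169 = -6737/169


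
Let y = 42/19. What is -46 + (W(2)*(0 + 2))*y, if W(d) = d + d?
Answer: -538/19 ≈ -28.316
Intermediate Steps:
y = 42/19 (y = 42*(1/19) = 42/19 ≈ 2.2105)
W(d) = 2*d
-46 + (W(2)*(0 + 2))*y = -46 + ((2*2)*(0 + 2))*(42/19) = -46 + (4*2)*(42/19) = -46 + 8*(42/19) = -46 + 336/19 = -538/19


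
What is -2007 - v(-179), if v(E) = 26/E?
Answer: -359227/179 ≈ -2006.9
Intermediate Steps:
-2007 - v(-179) = -2007 - 26/(-179) = -2007 - 26*(-1)/179 = -2007 - 1*(-26/179) = -2007 + 26/179 = -359227/179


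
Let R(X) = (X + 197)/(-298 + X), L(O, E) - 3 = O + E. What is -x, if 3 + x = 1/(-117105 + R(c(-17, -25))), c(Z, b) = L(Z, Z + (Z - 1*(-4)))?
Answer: 13350059/4450007 ≈ 3.0000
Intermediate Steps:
L(O, E) = 3 + E + O (L(O, E) = 3 + (O + E) = 3 + (E + O) = 3 + E + O)
c(Z, b) = 7 + 3*Z (c(Z, b) = 3 + (Z + (Z - 1*(-4))) + Z = 3 + (Z + (Z + 4)) + Z = 3 + (Z + (4 + Z)) + Z = 3 + (4 + 2*Z) + Z = 7 + 3*Z)
R(X) = (197 + X)/(-298 + X)
x = -13350059/4450007 (x = -3 + 1/(-117105 + (197 + (7 + 3*(-17)))/(-298 + (7 + 3*(-17)))) = -3 + 1/(-117105 + (197 + (7 - 51))/(-298 + (7 - 51))) = -3 + 1/(-117105 + (197 - 44)/(-298 - 44)) = -3 + 1/(-117105 + 153/(-342)) = -3 + 1/(-117105 - 1/342*153) = -3 + 1/(-117105 - 17/38) = -3 + 1/(-4450007/38) = -3 - 38/4450007 = -13350059/4450007 ≈ -3.0000)
-x = -1*(-13350059/4450007) = 13350059/4450007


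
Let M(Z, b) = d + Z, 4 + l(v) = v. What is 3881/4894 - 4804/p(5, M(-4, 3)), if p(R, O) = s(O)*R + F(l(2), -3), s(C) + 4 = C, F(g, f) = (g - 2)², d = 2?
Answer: 11782555/34258 ≈ 343.94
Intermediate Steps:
l(v) = -4 + v
F(g, f) = (-2 + g)²
M(Z, b) = 2 + Z
s(C) = -4 + C
p(R, O) = 16 + R*(-4 + O) (p(R, O) = (-4 + O)*R + (-2 + (-4 + 2))² = R*(-4 + O) + (-2 - 2)² = R*(-4 + O) + (-4)² = R*(-4 + O) + 16 = 16 + R*(-4 + O))
3881/4894 - 4804/p(5, M(-4, 3)) = 3881/4894 - 4804/(16 + 5*(-4 + (2 - 4))) = 3881*(1/4894) - 4804/(16 + 5*(-4 - 2)) = 3881/4894 - 4804/(16 + 5*(-6)) = 3881/4894 - 4804/(16 - 30) = 3881/4894 - 4804/(-14) = 3881/4894 - 4804*(-1/14) = 3881/4894 + 2402/7 = 11782555/34258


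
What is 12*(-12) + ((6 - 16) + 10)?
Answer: -144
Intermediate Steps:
12*(-12) + ((6 - 16) + 10) = -144 + (-10 + 10) = -144 + 0 = -144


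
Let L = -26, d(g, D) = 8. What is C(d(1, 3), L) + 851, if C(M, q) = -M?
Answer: 843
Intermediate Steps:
C(d(1, 3), L) + 851 = -1*8 + 851 = -8 + 851 = 843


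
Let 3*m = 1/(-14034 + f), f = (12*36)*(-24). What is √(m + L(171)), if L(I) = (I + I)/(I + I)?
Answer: 121*√830/3486 ≈ 0.99999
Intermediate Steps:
f = -10368 (f = 432*(-24) = -10368)
L(I) = 1 (L(I) = (2*I)/((2*I)) = (2*I)*(1/(2*I)) = 1)
m = -1/73206 (m = 1/(3*(-14034 - 10368)) = (⅓)/(-24402) = (⅓)*(-1/24402) = -1/73206 ≈ -1.3660e-5)
√(m + L(171)) = √(-1/73206 + 1) = √(73205/73206) = 121*√830/3486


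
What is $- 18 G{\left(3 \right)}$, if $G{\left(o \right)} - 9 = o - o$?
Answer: $-162$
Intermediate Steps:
$G{\left(o \right)} = 9$ ($G{\left(o \right)} = 9 + \left(o - o\right) = 9 + 0 = 9$)
$- 18 G{\left(3 \right)} = \left(-18\right) 9 = -162$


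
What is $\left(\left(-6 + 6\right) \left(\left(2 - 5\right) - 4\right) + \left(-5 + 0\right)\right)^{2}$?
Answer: $25$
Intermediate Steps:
$\left(\left(-6 + 6\right) \left(\left(2 - 5\right) - 4\right) + \left(-5 + 0\right)\right)^{2} = \left(0 \left(\left(2 - 5\right) - 4\right) - 5\right)^{2} = \left(0 \left(-3 - 4\right) - 5\right)^{2} = \left(0 \left(-7\right) - 5\right)^{2} = \left(0 - 5\right)^{2} = \left(-5\right)^{2} = 25$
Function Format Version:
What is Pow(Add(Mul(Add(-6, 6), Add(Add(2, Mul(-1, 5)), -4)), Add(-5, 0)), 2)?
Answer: 25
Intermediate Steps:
Pow(Add(Mul(Add(-6, 6), Add(Add(2, Mul(-1, 5)), -4)), Add(-5, 0)), 2) = Pow(Add(Mul(0, Add(Add(2, -5), -4)), -5), 2) = Pow(Add(Mul(0, Add(-3, -4)), -5), 2) = Pow(Add(Mul(0, -7), -5), 2) = Pow(Add(0, -5), 2) = Pow(-5, 2) = 25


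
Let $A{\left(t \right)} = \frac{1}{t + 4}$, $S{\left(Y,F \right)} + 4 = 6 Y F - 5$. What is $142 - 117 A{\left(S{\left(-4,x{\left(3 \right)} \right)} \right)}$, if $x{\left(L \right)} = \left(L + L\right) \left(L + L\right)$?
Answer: $\frac{123515}{869} \approx 142.13$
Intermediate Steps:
$x{\left(L \right)} = 4 L^{2}$ ($x{\left(L \right)} = 2 L 2 L = 4 L^{2}$)
$S{\left(Y,F \right)} = -9 + 6 F Y$ ($S{\left(Y,F \right)} = -4 + \left(6 Y F - 5\right) = -4 + \left(6 F Y - 5\right) = -4 + \left(-5 + 6 F Y\right) = -9 + 6 F Y$)
$A{\left(t \right)} = \frac{1}{4 + t}$
$142 - 117 A{\left(S{\left(-4,x{\left(3 \right)} \right)} \right)} = 142 - \frac{117}{4 + \left(-9 + 6 \cdot 4 \cdot 3^{2} \left(-4\right)\right)} = 142 - \frac{117}{4 + \left(-9 + 6 \cdot 4 \cdot 9 \left(-4\right)\right)} = 142 - \frac{117}{4 + \left(-9 + 6 \cdot 36 \left(-4\right)\right)} = 142 - \frac{117}{4 - 873} = 142 - \frac{117}{-869} = 142 - - \frac{117}{869} = 142 + \frac{117}{869} = \frac{123515}{869}$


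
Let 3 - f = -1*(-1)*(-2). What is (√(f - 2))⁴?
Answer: 9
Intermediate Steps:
f = 5 (f = 3 - (-1*(-1))*(-2) = 3 - (-2) = 3 - 1*(-2) = 3 + 2 = 5)
(√(f - 2))⁴ = (√(5 - 2))⁴ = (√3)⁴ = 9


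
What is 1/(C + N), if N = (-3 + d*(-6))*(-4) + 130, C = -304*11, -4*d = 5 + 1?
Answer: -1/3238 ≈ -0.00030883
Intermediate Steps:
d = -3/2 (d = -(5 + 1)/4 = -1/4*6 = -3/2 ≈ -1.5000)
C = -3344
N = 106 (N = (-3 - 3/2*(-6))*(-4) + 130 = (-3 + 9)*(-4) + 130 = 6*(-4) + 130 = -24 + 130 = 106)
1/(C + N) = 1/(-3344 + 106) = 1/(-3238) = -1/3238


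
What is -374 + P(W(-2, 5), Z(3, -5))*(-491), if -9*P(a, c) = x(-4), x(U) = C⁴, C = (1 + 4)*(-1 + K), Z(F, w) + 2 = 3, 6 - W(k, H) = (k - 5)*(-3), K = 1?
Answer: -374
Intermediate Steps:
W(k, H) = -9 + 3*k (W(k, H) = 6 - (k - 5)*(-3) = 6 - (-5 + k)*(-3) = 6 - (15 - 3*k) = 6 + (-15 + 3*k) = -9 + 3*k)
Z(F, w) = 1 (Z(F, w) = -2 + 3 = 1)
C = 0 (C = (1 + 4)*(-1 + 1) = 5*0 = 0)
x(U) = 0 (x(U) = 0⁴ = 0)
P(a, c) = 0 (P(a, c) = -⅑*0 = 0)
-374 + P(W(-2, 5), Z(3, -5))*(-491) = -374 + 0*(-491) = -374 + 0 = -374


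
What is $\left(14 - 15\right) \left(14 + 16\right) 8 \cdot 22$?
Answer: $-5280$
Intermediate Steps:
$\left(14 - 15\right) \left(14 + 16\right) 8 \cdot 22 = \left(-1\right) 30 \cdot 8 \cdot 22 = \left(-30\right) 8 \cdot 22 = \left(-240\right) 22 = -5280$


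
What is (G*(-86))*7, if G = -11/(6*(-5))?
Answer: -3311/15 ≈ -220.73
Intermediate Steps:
G = 11/30 (G = -11/(-30) = -11*(-1/30) = 11/30 ≈ 0.36667)
(G*(-86))*7 = ((11/30)*(-86))*7 = -473/15*7 = -3311/15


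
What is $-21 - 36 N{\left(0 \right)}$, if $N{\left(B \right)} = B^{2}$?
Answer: $-21$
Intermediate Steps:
$-21 - 36 N{\left(0 \right)} = -21 - 36 \cdot 0^{2} = -21 - 0 = -21 + 0 = -21$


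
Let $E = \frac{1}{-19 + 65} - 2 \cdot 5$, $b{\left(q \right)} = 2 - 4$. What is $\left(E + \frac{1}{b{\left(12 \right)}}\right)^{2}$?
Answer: $\frac{58081}{529} \approx 109.79$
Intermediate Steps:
$b{\left(q \right)} = -2$ ($b{\left(q \right)} = 2 - 4 = -2$)
$E = - \frac{459}{46}$ ($E = \frac{1}{46} - 10 = - \frac{459}{46} \approx -9.9783$)
$\left(E + \frac{1}{b{\left(12 \right)}}\right)^{2} = \left(- \frac{459}{46} + \frac{1}{-2}\right)^{2} = \left(- \frac{459}{46} - \frac{1}{2}\right)^{2} = \left(- \frac{241}{23}\right)^{2} = \frac{58081}{529}$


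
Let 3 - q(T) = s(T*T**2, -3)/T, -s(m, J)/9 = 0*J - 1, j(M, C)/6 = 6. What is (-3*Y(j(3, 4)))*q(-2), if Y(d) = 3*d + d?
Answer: -3240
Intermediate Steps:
j(M, C) = 36 (j(M, C) = 6*6 = 36)
Y(d) = 4*d
s(m, J) = 9 (s(m, J) = -9*(0*J - 1) = -9*(0 - 1) = -9*(-1) = 9)
q(T) = 3 - 9/T
(-3*Y(j(3, 4)))*q(-2) = (-12*36)*(3 - 9/(-2)) = (-3*144)*(3 - 9*(-1/2)) = -432*(3 + 9/2) = -432*15/2 = -3240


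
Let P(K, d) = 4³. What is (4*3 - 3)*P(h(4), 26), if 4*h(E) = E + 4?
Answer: 576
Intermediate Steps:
h(E) = 1 + E/4 (h(E) = (E + 4)/4 = (4 + E)/4 = 1 + E/4)
P(K, d) = 64
(4*3 - 3)*P(h(4), 26) = (4*3 - 3)*64 = (12 - 3)*64 = 9*64 = 576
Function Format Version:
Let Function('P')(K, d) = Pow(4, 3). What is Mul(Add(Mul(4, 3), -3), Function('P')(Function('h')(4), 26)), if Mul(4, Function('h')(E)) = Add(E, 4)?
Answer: 576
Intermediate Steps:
Function('h')(E) = Add(1, Mul(Rational(1, 4), E)) (Function('h')(E) = Mul(Rational(1, 4), Add(E, 4)) = Mul(Rational(1, 4), Add(4, E)) = Add(1, Mul(Rational(1, 4), E)))
Function('P')(K, d) = 64
Mul(Add(Mul(4, 3), -3), Function('P')(Function('h')(4), 26)) = Mul(Add(Mul(4, 3), -3), 64) = Mul(Add(12, -3), 64) = Mul(9, 64) = 576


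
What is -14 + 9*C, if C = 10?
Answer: 76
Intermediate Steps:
-14 + 9*C = -14 + 9*10 = -14 + 90 = 76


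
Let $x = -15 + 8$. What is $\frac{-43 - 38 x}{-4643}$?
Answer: $- \frac{223}{4643} \approx -0.048029$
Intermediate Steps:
$x = -7$
$\frac{-43 - 38 x}{-4643} = \frac{-43 - -266}{-4643} = \left(-43 + 266\right) \left(- \frac{1}{4643}\right) = 223 \left(- \frac{1}{4643}\right) = - \frac{223}{4643}$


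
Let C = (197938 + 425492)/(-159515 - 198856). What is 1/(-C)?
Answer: 13273/23090 ≈ 0.57484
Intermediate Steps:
C = -23090/13273 (C = 623430/(-358371) = 623430*(-1/358371) = -23090/13273 ≈ -1.7396)
1/(-C) = 1/(-1*(-23090/13273)) = 1/(23090/13273) = 13273/23090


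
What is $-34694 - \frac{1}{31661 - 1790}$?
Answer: $- \frac{1036344475}{29871} \approx -34694.0$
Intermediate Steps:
$-34694 - \frac{1}{31661 - 1790} = -34694 - \frac{1}{29871} = - \frac{1036344475}{29871}$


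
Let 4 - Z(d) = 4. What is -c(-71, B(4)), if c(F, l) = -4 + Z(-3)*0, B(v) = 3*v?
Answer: 4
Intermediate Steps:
Z(d) = 0 (Z(d) = 4 - 1*4 = 4 - 4 = 0)
c(F, l) = -4 (c(F, l) = -4 + 0*0 = -4 + 0 = -4)
-c(-71, B(4)) = -1*(-4) = 4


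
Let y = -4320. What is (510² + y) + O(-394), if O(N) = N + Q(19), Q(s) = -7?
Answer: 255379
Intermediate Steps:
O(N) = -7 + N (O(N) = N - 7 = -7 + N)
(510² + y) + O(-394) = (510² - 4320) + (-7 - 394) = (260100 - 4320) - 401 = 255780 - 401 = 255379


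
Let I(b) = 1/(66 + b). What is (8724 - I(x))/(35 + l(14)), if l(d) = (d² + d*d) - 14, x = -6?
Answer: 74777/3540 ≈ 21.123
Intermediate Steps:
l(d) = -14 + 2*d² (l(d) = (d² + d²) - 14 = 2*d² - 14 = -14 + 2*d²)
(8724 - I(x))/(35 + l(14)) = (8724 - 1/(66 - 6))/(35 + (-14 + 2*14²)) = (8724 - 1/60)/(35 + (-14 + 2*196)) = (8724 - 1*1/60)/(35 + (-14 + 392)) = (8724 - 1/60)/(35 + 378) = (523439/60)/413 = (523439/60)*(1/413) = 74777/3540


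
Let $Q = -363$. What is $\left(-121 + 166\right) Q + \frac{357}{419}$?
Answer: $- \frac{6844008}{419} \approx -16334.0$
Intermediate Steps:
$\left(-121 + 166\right) Q + \frac{357}{419} = \left(-121 + 166\right) \left(-363\right) + \frac{357}{419} = 45 \left(-363\right) + 357 \cdot \frac{1}{419} = -16335 + \frac{357}{419} = - \frac{6844008}{419}$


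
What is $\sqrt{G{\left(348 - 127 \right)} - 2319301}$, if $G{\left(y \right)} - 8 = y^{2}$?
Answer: $2 i \sqrt{567613} \approx 1506.8 i$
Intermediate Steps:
$G{\left(y \right)} = 8 + y^{2}$
$\sqrt{G{\left(348 - 127 \right)} - 2319301} = \sqrt{\left(8 + \left(348 - 127\right)^{2}\right) - 2319301} = \sqrt{\left(8 + 221^{2}\right) - 2319301} = \sqrt{\left(8 + 48841\right) - 2319301} = \sqrt{48849 - 2319301} = \sqrt{-2270452} = 2 i \sqrt{567613}$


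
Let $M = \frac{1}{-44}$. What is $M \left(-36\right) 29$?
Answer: $\frac{261}{11} \approx 23.727$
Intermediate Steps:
$M = - \frac{1}{44} \approx -0.022727$
$M \left(-36\right) 29 = \left(- \frac{1}{44}\right) \left(-36\right) 29 = \frac{9}{11} \cdot 29 = \frac{261}{11}$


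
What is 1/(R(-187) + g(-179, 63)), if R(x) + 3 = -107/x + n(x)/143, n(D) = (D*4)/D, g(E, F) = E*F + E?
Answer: -2431/27855370 ≈ -8.7272e-5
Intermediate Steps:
g(E, F) = E + E*F
n(D) = 4 (n(D) = (4*D)/D = 4)
R(x) = -425/143 - 107/x (R(x) = -3 + (-107/x + 4/143) = -3 + (4/143 - 107/x) = -425/143 - 107/x)
1/(R(-187) + g(-179, 63)) = 1/((-425/143 - 107/(-187)) - 179*(1 + 63)) = 1/((-425/143 - 107*(-1/187)) - 179*64) = 1/((-425/143 + 107/187) - 11456) = 1/(-5834/2431 - 11456) = 1/(-27855370/2431) = -2431/27855370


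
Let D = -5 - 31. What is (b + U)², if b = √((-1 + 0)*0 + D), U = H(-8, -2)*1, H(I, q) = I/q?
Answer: -20 + 48*I ≈ -20.0 + 48.0*I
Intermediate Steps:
D = -36
U = 4 (U = -8/(-2)*1 = -8*(-½)*1 = 4*1 = 4)
b = 6*I (b = √((-1 + 0)*0 - 36) = √(-1*0 - 36) = √(0 - 36) = √(-36) = 6*I ≈ 6.0*I)
(b + U)² = (6*I + 4)² = (4 + 6*I)²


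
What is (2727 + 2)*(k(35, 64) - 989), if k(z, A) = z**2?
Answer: 644044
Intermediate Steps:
(2727 + 2)*(k(35, 64) - 989) = (2727 + 2)*(35**2 - 989) = 2729*(1225 - 989) = 2729*236 = 644044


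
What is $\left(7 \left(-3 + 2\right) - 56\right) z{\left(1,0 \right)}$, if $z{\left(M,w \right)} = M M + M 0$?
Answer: $-63$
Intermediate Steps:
$z{\left(M,w \right)} = M^{2}$ ($z{\left(M,w \right)} = M^{2} + 0 = M^{2}$)
$\left(7 \left(-3 + 2\right) - 56\right) z{\left(1,0 \right)} = \left(7 \left(-3 + 2\right) - 56\right) 1^{2} = \left(7 \left(-1\right) - 56\right) 1 = \left(-7 - 56\right) 1 = \left(-63\right) 1 = -63$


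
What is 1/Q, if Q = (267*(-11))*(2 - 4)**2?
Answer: -1/11748 ≈ -8.5121e-5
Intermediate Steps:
Q = -11748 (Q = -2937*(-2)**2 = -2937*4 = -11748)
1/Q = 1/(-11748) = -1/11748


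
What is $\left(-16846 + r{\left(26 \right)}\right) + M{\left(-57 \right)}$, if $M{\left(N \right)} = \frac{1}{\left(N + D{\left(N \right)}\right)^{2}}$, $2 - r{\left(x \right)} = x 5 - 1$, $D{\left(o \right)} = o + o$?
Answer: $- \frac{496307492}{29241} \approx -16973.0$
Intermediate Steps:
$D{\left(o \right)} = 2 o$
$r{\left(x \right)} = 3 - 5 x$ ($r{\left(x \right)} = 2 - \left(x 5 - 1\right) = 2 - \left(5 x - 1\right) = 2 - \left(-1 + 5 x\right) = 3 - 5 x$)
$M{\left(N \right)} = \frac{1}{9 N^{2}}$ ($M{\left(N \right)} = \frac{1}{\left(N + 2 N\right)^{2}} = \frac{1}{\left(3 N\right)^{2}} = \frac{1}{9 N^{2}}$)
$\left(-16846 + r{\left(26 \right)}\right) + M{\left(-57 \right)} = \left(-16846 + \left(3 - 130\right)\right) + \frac{1}{9 \cdot 3249} = \left(-16846 + \left(3 - 130\right)\right) + \frac{1}{9} \cdot \frac{1}{3249} = \left(-16846 - 127\right) + \frac{1}{29241} = -16973 + \frac{1}{29241} = - \frac{496307492}{29241}$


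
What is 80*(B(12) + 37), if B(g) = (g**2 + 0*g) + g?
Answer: 15440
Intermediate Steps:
B(g) = g + g**2 (B(g) = (g**2 + 0) + g = g**2 + g = g + g**2)
80*(B(12) + 37) = 80*(12*(1 + 12) + 37) = 80*(12*13 + 37) = 80*(156 + 37) = 80*193 = 15440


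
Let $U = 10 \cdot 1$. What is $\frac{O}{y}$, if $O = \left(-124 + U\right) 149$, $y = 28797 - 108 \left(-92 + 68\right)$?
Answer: $- \frac{5662}{10463} \approx -0.54115$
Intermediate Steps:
$U = 10$
$y = 31389$ ($y = 28797 - -2592 = 28797 + 2592 = 31389$)
$O = -16986$ ($O = \left(-124 + 10\right) 149 = \left(-114\right) 149 = -16986$)
$\frac{O}{y} = - \frac{16986}{31389} = \left(-16986\right) \frac{1}{31389} = - \frac{5662}{10463}$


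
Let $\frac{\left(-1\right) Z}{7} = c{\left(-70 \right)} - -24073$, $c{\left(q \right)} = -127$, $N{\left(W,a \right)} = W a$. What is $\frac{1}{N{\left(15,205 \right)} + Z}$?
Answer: $- \frac{1}{164547} \approx -6.0773 \cdot 10^{-6}$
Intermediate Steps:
$Z = -167622$ ($Z = - 7 \left(-127 - -24073\right) = - 7 \left(-127 + 24073\right) = \left(-7\right) 23946 = -167622$)
$\frac{1}{N{\left(15,205 \right)} + Z} = \frac{1}{15 \cdot 205 - 167622} = \frac{1}{3075 - 167622} = \frac{1}{-164547} = - \frac{1}{164547}$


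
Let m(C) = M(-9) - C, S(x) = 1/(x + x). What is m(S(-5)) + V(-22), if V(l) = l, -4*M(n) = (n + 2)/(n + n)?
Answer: -7919/360 ≈ -21.997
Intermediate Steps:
M(n) = -(2 + n)/(8*n) (M(n) = -(n + 2)/(4*(n + n)) = -(2 + n)/(4*(2*n)) = -(2 + n)*1/(2*n)/4 = -(2 + n)/(8*n))
S(x) = 1/(2*x)
m(C) = -7/72 - C (m(C) = (⅛)*(-2 - 1*(-9))/(-9) - C = (⅛)*(-⅑)*(-2 + 9) - C = (⅛)*(-⅑)*7 - C = -7/72 - C)
m(S(-5)) + V(-22) = (-7/72 - 1/(2*(-5))) - 22 = (-7/72 - (-1)/(2*5)) - 22 = (-7/72 - 1*(-⅒)) - 22 = (-7/72 + ⅒) - 22 = 1/360 - 22 = -7919/360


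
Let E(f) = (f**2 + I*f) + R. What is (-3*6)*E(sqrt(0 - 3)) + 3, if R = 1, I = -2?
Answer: 39 + 36*I*sqrt(3) ≈ 39.0 + 62.354*I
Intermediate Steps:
E(f) = 1 + f**2 - 2*f (E(f) = (f**2 - 2*f) + 1 = 1 + f**2 - 2*f)
(-3*6)*E(sqrt(0 - 3)) + 3 = (-3*6)*(1 + (sqrt(0 - 3))**2 - 2*sqrt(0 - 3)) + 3 = -18*(1 + (sqrt(-3))**2 - 2*I*sqrt(3)) + 3 = -18*(1 + (I*sqrt(3))**2 - 2*I*sqrt(3)) + 3 = -18*(1 - 3 - 2*I*sqrt(3)) + 3 = -18*(-2 - 2*I*sqrt(3)) + 3 = (36 + 36*I*sqrt(3)) + 3 = 39 + 36*I*sqrt(3)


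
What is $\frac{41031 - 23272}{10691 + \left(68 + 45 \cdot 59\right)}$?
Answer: $\frac{17759}{13414} \approx 1.3239$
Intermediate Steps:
$\frac{41031 - 23272}{10691 + \left(68 + 45 \cdot 59\right)} = \frac{17759}{10691 + \left(68 + 2655\right)} = \frac{17759}{10691 + 2723} = \frac{17759}{13414}$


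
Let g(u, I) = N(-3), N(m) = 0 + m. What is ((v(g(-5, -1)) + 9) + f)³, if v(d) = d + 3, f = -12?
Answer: -27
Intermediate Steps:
N(m) = m
g(u, I) = -3
v(d) = 3 + d
((v(g(-5, -1)) + 9) + f)³ = (((3 - 3) + 9) - 12)³ = ((0 + 9) - 12)³ = (9 - 12)³ = (-3)³ = -27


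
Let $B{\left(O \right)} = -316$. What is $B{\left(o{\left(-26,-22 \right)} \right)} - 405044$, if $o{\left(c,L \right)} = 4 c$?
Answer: $-405360$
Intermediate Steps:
$B{\left(o{\left(-26,-22 \right)} \right)} - 405044 = -316 - 405044 = -405360$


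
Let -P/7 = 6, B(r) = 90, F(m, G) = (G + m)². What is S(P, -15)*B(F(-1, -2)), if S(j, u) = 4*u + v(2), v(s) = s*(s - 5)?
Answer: -5940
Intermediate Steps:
P = -42 (P = -7*6 = -42)
v(s) = s*(-5 + s)
S(j, u) = -6 + 4*u (S(j, u) = 4*u + 2*(-5 + 2) = 4*u + 2*(-3) = 4*u - 6 = -6 + 4*u)
S(P, -15)*B(F(-1, -2)) = (-6 + 4*(-15))*90 = (-6 - 60)*90 = -66*90 = -5940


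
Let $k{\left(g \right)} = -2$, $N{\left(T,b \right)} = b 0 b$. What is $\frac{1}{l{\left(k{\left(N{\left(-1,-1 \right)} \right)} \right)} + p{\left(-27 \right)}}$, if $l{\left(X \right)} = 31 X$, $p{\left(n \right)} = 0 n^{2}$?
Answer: $- \frac{1}{62} \approx -0.016129$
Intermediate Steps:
$N{\left(T,b \right)} = 0$ ($N{\left(T,b \right)} = 0 b = 0$)
$p{\left(n \right)} = 0$
$\frac{1}{l{\left(k{\left(N{\left(-1,-1 \right)} \right)} \right)} + p{\left(-27 \right)}} = \frac{1}{31 \left(-2\right) + 0} = \frac{1}{-62 + 0} = \frac{1}{-62} = - \frac{1}{62}$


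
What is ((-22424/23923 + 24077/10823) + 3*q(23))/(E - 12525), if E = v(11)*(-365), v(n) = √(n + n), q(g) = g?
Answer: -9117540944520/1594365767714023 + 265700793992*√22/1594365767714023 ≈ -0.0049369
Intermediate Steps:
v(n) = √2*√n (v(n) = √(2*n) = √2*√n)
E = -365*√22 (E = (√2*√11)*(-365) = √22*(-365) = -365*√22 ≈ -1712.0)
((-22424/23923 + 24077/10823) + 3*q(23))/(E - 12525) = ((-22424/23923 + 24077/10823) + 3*23)/(-365*√22 - 12525) = ((-22424*1/23923 + 24077*(1/10823)) + 69)/(-12525 - 365*√22) = ((-22424/23923 + 24077/10823) + 69)/(-12525 - 365*√22) = (333299119/258918629 + 69)/(-12525 - 365*√22) = 18198684520/(258918629*(-12525 - 365*√22))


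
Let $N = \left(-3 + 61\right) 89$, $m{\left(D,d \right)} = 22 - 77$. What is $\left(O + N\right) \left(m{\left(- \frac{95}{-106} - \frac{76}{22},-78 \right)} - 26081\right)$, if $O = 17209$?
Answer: $-584688456$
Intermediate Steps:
$m{\left(D,d \right)} = -55$ ($m{\left(D,d \right)} = 22 - 77 = -55$)
$N = 5162$ ($N = 58 \cdot 89 = 5162$)
$\left(O + N\right) \left(m{\left(- \frac{95}{-106} - \frac{76}{22},-78 \right)} - 26081\right) = \left(17209 + 5162\right) \left(-55 - 26081\right) = 22371 \left(-26136\right) = -584688456$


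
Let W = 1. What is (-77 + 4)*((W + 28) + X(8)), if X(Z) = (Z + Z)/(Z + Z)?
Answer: -2190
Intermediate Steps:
X(Z) = 1 (X(Z) = (2*Z)/((2*Z)) = (2*Z)*(1/(2*Z)) = 1)
(-77 + 4)*((W + 28) + X(8)) = (-77 + 4)*((1 + 28) + 1) = -73*(29 + 1) = -73*30 = -2190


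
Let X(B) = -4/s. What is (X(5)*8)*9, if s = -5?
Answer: 288/5 ≈ 57.600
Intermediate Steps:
X(B) = 4/5 (X(B) = -4/(-5) = -4*(-1/5) = 4/5)
(X(5)*8)*9 = ((4/5)*8)*9 = (32/5)*9 = 288/5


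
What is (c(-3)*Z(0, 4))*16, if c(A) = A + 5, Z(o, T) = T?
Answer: 128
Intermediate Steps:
c(A) = 5 + A
(c(-3)*Z(0, 4))*16 = ((5 - 3)*4)*16 = (2*4)*16 = 8*16 = 128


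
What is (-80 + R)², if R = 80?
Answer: 0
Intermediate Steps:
(-80 + R)² = (-80 + 80)² = 0² = 0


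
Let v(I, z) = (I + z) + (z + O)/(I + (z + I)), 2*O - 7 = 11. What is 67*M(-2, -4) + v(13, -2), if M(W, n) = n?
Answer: -6161/24 ≈ -256.71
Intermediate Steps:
O = 9 (O = 7/2 + (½)*11 = 7/2 + 11/2 = 9)
v(I, z) = I + z + (9 + z)/(z + 2*I) (v(I, z) = (I + z) + (z + 9)/(I + (z + I)) = (I + z) + (9 + z)/(I + (I + z)) = (I + z) + (9 + z)/(z + 2*I) = I + z + (9 + z)/(z + 2*I))
67*M(-2, -4) + v(13, -2) = 67*(-4) + (9 - 2 + (-2)² + 2*13² + 3*13*(-2))/(-2 + 2*13) = -268 + (9 - 2 + 4 + 2*169 - 78)/(-2 + 26) = -268 + (9 - 2 + 4 + 338 - 78)/24 = -268 + (1/24)*271 = -268 + 271/24 = -6161/24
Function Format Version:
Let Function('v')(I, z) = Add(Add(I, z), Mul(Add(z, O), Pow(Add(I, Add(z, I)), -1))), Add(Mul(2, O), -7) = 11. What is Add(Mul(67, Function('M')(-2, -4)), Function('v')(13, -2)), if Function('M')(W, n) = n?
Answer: Rational(-6161, 24) ≈ -256.71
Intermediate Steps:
O = 9 (O = Add(Rational(7, 2), Mul(Rational(1, 2), 11)) = Add(Rational(7, 2), Rational(11, 2)) = 9)
Function('v')(I, z) = Add(I, z, Mul(Pow(Add(z, Mul(2, I)), -1), Add(9, z))) (Function('v')(I, z) = Add(Add(I, z), Mul(Add(z, 9), Pow(Add(I, Add(z, I)), -1))) = Add(Add(I, z), Mul(Add(9, z), Pow(Add(I, Add(I, z)), -1))) = Add(Add(I, z), Mul(Add(9, z), Pow(Add(z, Mul(2, I)), -1))) = Add(Add(I, z), Mul(Pow(Add(z, Mul(2, I)), -1), Add(9, z))) = Add(I, z, Mul(Pow(Add(z, Mul(2, I)), -1), Add(9, z))))
Add(Mul(67, Function('M')(-2, -4)), Function('v')(13, -2)) = Add(Mul(67, -4), Mul(Pow(Add(-2, Mul(2, 13)), -1), Add(9, -2, Pow(-2, 2), Mul(2, Pow(13, 2)), Mul(3, 13, -2)))) = Add(-268, Mul(Pow(Add(-2, 26), -1), Add(9, -2, 4, Mul(2, 169), -78))) = Add(-268, Mul(Pow(24, -1), Add(9, -2, 4, 338, -78))) = Add(-268, Mul(Rational(1, 24), 271)) = Add(-268, Rational(271, 24)) = Rational(-6161, 24)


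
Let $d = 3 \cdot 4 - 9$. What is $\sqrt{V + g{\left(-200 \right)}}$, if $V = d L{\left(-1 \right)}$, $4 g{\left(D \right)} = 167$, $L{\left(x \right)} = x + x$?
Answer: $\frac{\sqrt{143}}{2} \approx 5.9791$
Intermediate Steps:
$L{\left(x \right)} = 2 x$
$d = 3$ ($d = 12 - 9 = 3$)
$g{\left(D \right)} = \frac{167}{4}$ ($g{\left(D \right)} = \frac{1}{4} \cdot 167 = \frac{167}{4}$)
$V = -6$ ($V = 3 \cdot 2 \left(-1\right) = 3 \left(-2\right) = -6$)
$\sqrt{V + g{\left(-200 \right)}} = \sqrt{-6 + \frac{167}{4}} = \sqrt{\frac{143}{4}} = \frac{\sqrt{143}}{2}$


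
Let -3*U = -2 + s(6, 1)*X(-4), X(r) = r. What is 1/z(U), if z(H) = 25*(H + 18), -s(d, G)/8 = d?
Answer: -3/3400 ≈ -0.00088235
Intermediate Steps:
s(d, G) = -8*d
U = -190/3 (U = -(-2 - 8*6*(-4))/3 = -(-2 - 48*(-4))/3 = -(-2 + 192)/3 = -⅓*190 = -190/3 ≈ -63.333)
z(H) = 450 + 25*H (z(H) = 25*(18 + H) = 450 + 25*H)
1/z(U) = 1/(450 + 25*(-190/3)) = 1/(450 - 4750/3) = 1/(-3400/3) = -3/3400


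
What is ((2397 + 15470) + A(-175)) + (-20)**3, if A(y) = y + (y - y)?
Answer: 9692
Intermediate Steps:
A(y) = y (A(y) = y + 0 = y)
((2397 + 15470) + A(-175)) + (-20)**3 = ((2397 + 15470) - 175) + (-20)**3 = (17867 - 175) - 8000 = 17692 - 8000 = 9692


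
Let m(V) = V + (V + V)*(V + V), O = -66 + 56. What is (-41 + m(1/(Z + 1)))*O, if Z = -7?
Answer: 3695/9 ≈ 410.56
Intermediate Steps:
O = -10
m(V) = V + 4*V² (m(V) = V + (2*V)*(2*V) = V + 4*V²)
(-41 + m(1/(Z + 1)))*O = (-41 + (1 + 4/(-7 + 1))/(-7 + 1))*(-10) = (-41 + (1 + 4/(-6))/(-6))*(-10) = (-41 - (1 + 4*(-⅙))/6)*(-10) = (-41 - (1 - ⅔)/6)*(-10) = (-41 - ⅙*⅓)*(-10) = (-41 - 1/18)*(-10) = -739/18*(-10) = 3695/9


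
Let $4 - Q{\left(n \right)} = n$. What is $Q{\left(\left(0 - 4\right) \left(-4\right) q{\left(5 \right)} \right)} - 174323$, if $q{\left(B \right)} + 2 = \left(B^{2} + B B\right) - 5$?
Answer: $-175007$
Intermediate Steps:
$q{\left(B \right)} = -7 + 2 B^{2}$ ($q{\left(B \right)} = -2 - \left(5 - B^{2} - B B\right) = -2 + \left(\left(B^{2} + B^{2}\right) - 5\right) = -2 + \left(2 B^{2} - 5\right) = -2 + \left(-5 + 2 B^{2}\right) = -7 + 2 B^{2}$)
$Q{\left(n \right)} = 4 - n$
$Q{\left(\left(0 - 4\right) \left(-4\right) q{\left(5 \right)} \right)} - 174323 = \left(4 - \left(0 - 4\right) \left(-4\right) \left(-7 + 2 \cdot 5^{2}\right)\right) - 174323 = \left(4 - \left(-4\right) \left(-4\right) \left(-7 + 2 \cdot 25\right)\right) - 174323 = \left(4 - 16 \left(-7 + 50\right)\right) - 174323 = \left(4 - 16 \cdot 43\right) - 174323 = \left(4 - 688\right) - 174323 = -684 - 174323 = -175007$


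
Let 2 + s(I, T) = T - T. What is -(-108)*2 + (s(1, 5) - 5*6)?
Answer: 184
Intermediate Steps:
s(I, T) = -2 (s(I, T) = -2 + (T - T) = -2 + 0 = -2)
-(-108)*2 + (s(1, 5) - 5*6) = -(-108)*2 + (-2 - 5*6) = -108*(-2) + (-2 - 30) = 216 - 32 = 184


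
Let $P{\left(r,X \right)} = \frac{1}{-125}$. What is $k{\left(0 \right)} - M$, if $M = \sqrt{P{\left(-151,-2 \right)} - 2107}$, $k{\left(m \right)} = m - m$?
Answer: $- \frac{12 i \sqrt{9145}}{25} \approx - 45.902 i$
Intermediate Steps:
$k{\left(m \right)} = 0$
$P{\left(r,X \right)} = - \frac{1}{125}$
$M = \frac{12 i \sqrt{9145}}{25}$ ($M = \sqrt{- \frac{1}{125} - 2107} = \sqrt{- \frac{263376}{125}} = \frac{12 i \sqrt{9145}}{25} \approx 45.902 i$)
$k{\left(0 \right)} - M = 0 - \frac{12 i \sqrt{9145}}{25} = - \frac{12 i \sqrt{9145}}{25}$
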